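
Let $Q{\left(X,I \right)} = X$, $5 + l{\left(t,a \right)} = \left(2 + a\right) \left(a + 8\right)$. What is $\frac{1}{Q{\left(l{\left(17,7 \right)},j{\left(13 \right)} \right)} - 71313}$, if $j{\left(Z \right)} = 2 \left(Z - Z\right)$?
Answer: $- \frac{1}{71183} \approx -1.4048 \cdot 10^{-5}$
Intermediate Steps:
$l{\left(t,a \right)} = -5 + \left(2 + a\right) \left(8 + a\right)$ ($l{\left(t,a \right)} = -5 + \left(2 + a\right) \left(a + 8\right) = -5 + \left(2 + a\right) \left(8 + a\right)$)
$j{\left(Z \right)} = 0$ ($j{\left(Z \right)} = 2 \cdot 0 = 0$)
$\frac{1}{Q{\left(l{\left(17,7 \right)},j{\left(13 \right)} \right)} - 71313} = \frac{1}{\left(11 + 7^{2} + 10 \cdot 7\right) - 71313} = \frac{1}{\left(11 + 49 + 70\right) - 71313} = \frac{1}{130 - 71313} = \frac{1}{-71183} = - \frac{1}{71183}$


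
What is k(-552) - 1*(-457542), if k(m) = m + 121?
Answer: 457111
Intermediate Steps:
k(m) = 121 + m
k(-552) - 1*(-457542) = (121 - 552) - 1*(-457542) = -431 + 457542 = 457111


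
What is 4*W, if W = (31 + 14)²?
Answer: 8100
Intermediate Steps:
W = 2025 (W = 45² = 2025)
4*W = 4*2025 = 8100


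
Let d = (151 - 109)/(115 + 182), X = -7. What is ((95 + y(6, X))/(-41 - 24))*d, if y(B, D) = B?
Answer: -1414/6435 ≈ -0.21974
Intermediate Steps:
d = 14/99 (d = 42/297 = 42*(1/297) = 14/99 ≈ 0.14141)
((95 + y(6, X))/(-41 - 24))*d = ((95 + 6)/(-41 - 24))*(14/99) = (101/(-65))*(14/99) = (101*(-1/65))*(14/99) = -101/65*14/99 = -1414/6435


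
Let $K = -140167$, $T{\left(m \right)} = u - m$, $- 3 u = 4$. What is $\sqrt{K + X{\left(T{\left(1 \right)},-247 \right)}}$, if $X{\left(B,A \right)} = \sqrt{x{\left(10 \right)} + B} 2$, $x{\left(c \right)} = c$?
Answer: $\frac{\sqrt{-1261503 + 6 \sqrt{69}}}{3} \approx 374.38 i$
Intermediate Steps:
$u = - \frac{4}{3}$ ($u = \left(- \frac{1}{3}\right) 4 = - \frac{4}{3} \approx -1.3333$)
$T{\left(m \right)} = - \frac{4}{3} - m$
$X{\left(B,A \right)} = 2 \sqrt{10 + B}$ ($X{\left(B,A \right)} = \sqrt{10 + B} 2 = 2 \sqrt{10 + B}$)
$\sqrt{K + X{\left(T{\left(1 \right)},-247 \right)}} = \sqrt{-140167 + 2 \sqrt{10 - \frac{7}{3}}} = \sqrt{-140167 + 2 \sqrt{\frac{23}{3}}} = \sqrt{-140167 + 2 \frac{\sqrt{69}}{3}} = \sqrt{-140167 + \frac{2 \sqrt{69}}{3}}$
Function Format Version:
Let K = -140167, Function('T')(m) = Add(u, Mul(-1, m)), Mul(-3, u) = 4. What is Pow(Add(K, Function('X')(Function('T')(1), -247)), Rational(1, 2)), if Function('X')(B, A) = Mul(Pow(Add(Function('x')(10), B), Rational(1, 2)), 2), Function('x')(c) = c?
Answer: Mul(Rational(1, 3), Pow(Add(-1261503, Mul(6, Pow(69, Rational(1, 2)))), Rational(1, 2))) ≈ Mul(374.38, I)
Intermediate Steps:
u = Rational(-4, 3) (u = Mul(Rational(-1, 3), 4) = Rational(-4, 3) ≈ -1.3333)
Function('T')(m) = Add(Rational(-4, 3), Mul(-1, m))
Function('X')(B, A) = Mul(2, Pow(Add(10, B), Rational(1, 2))) (Function('X')(B, A) = Mul(Pow(Add(10, B), Rational(1, 2)), 2) = Mul(2, Pow(Add(10, B), Rational(1, 2))))
Pow(Add(K, Function('X')(Function('T')(1), -247)), Rational(1, 2)) = Pow(Add(-140167, Mul(2, Pow(Add(10, Add(Rational(-4, 3), Mul(-1, 1))), Rational(1, 2)))), Rational(1, 2)) = Pow(Add(-140167, Mul(2, Pow(Add(10, Add(Rational(-4, 3), -1)), Rational(1, 2)))), Rational(1, 2)) = Pow(Add(-140167, Mul(2, Pow(Add(10, Rational(-7, 3)), Rational(1, 2)))), Rational(1, 2)) = Pow(Add(-140167, Mul(2, Pow(Rational(23, 3), Rational(1, 2)))), Rational(1, 2)) = Pow(Add(-140167, Mul(2, Mul(Rational(1, 3), Pow(69, Rational(1, 2))))), Rational(1, 2)) = Pow(Add(-140167, Mul(Rational(2, 3), Pow(69, Rational(1, 2)))), Rational(1, 2))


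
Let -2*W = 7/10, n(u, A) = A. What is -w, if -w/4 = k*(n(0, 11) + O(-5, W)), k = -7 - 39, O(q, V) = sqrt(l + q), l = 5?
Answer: -2024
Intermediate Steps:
W = -7/20 (W = -7/(2*10) = -1/2*7/10 = -7/20 ≈ -0.35000)
O(q, V) = sqrt(5 + q)
k = -46
w = 2024 (w = -(-184)*(11 + sqrt(5 - 5)) = -(-184)*(11 + sqrt(0)) = -(-184)*(11 + 0) = -(-184)*11 = -4*(-506) = 2024)
-w = -1*2024 = -2024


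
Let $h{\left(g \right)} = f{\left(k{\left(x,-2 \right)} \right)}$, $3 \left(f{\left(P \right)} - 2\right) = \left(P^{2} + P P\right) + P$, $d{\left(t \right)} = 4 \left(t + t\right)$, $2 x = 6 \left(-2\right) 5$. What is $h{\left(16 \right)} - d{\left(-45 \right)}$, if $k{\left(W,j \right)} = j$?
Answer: $364$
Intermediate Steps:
$x = -30$ ($x = \frac{6 \left(-2\right) 5}{2} = \frac{\left(-12\right) 5}{2} = \frac{1}{2} \left(-60\right) = -30$)
$d{\left(t \right)} = 8 t$ ($d{\left(t \right)} = 4 \cdot 2 t = 8 t$)
$f{\left(P \right)} = 2 + \frac{P}{3} + \frac{2 P^{2}}{3}$ ($f{\left(P \right)} = 2 + \frac{\left(P^{2} + P P\right) + P}{3} = 2 + \frac{\left(P^{2} + P^{2}\right) + P}{3} = 2 + \frac{2 P^{2} + P}{3} = 2 + \frac{P + 2 P^{2}}{3} = 2 + \left(\frac{P}{3} + \frac{2 P^{2}}{3}\right) = 2 + \frac{P}{3} + \frac{2 P^{2}}{3}$)
$h{\left(g \right)} = 4$ ($h{\left(g \right)} = 2 + \frac{1}{3} \left(-2\right) + \frac{2 \left(-2\right)^{2}}{3} = 2 - \frac{2}{3} + \frac{2}{3} \cdot 4 = 2 - \frac{2}{3} + \frac{8}{3} = 4$)
$h{\left(16 \right)} - d{\left(-45 \right)} = 4 - 8 \left(-45\right) = 4 - -360 = 4 + 360 = 364$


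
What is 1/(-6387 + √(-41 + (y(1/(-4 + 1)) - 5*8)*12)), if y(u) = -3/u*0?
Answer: -6387/40794290 - I*√521/40794290 ≈ -0.00015657 - 5.5952e-7*I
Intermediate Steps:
y(u) = 0
1/(-6387 + √(-41 + (y(1/(-4 + 1)) - 5*8)*12)) = 1/(-6387 + √(-41 + (0 - 5*8)*12)) = 1/(-6387 + √(-41 + (0 - 40)*12)) = 1/(-6387 + √(-41 - 40*12)) = 1/(-6387 + √(-41 - 480)) = 1/(-6387 + √(-521)) = 1/(-6387 + I*√521)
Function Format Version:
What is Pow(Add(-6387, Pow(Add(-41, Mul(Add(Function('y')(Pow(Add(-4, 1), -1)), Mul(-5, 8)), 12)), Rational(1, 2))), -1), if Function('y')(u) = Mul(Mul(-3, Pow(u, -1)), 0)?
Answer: Add(Rational(-6387, 40794290), Mul(Rational(-1, 40794290), I, Pow(521, Rational(1, 2)))) ≈ Add(-0.00015657, Mul(-5.5952e-7, I))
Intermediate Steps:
Function('y')(u) = 0
Pow(Add(-6387, Pow(Add(-41, Mul(Add(Function('y')(Pow(Add(-4, 1), -1)), Mul(-5, 8)), 12)), Rational(1, 2))), -1) = Pow(Add(-6387, Pow(Add(-41, Mul(Add(0, Mul(-5, 8)), 12)), Rational(1, 2))), -1) = Pow(Add(-6387, Pow(Add(-41, Mul(Add(0, -40), 12)), Rational(1, 2))), -1) = Pow(Add(-6387, Pow(Add(-41, Mul(-40, 12)), Rational(1, 2))), -1) = Pow(Add(-6387, Pow(Add(-41, -480), Rational(1, 2))), -1) = Pow(Add(-6387, Pow(-521, Rational(1, 2))), -1) = Pow(Add(-6387, Mul(I, Pow(521, Rational(1, 2)))), -1)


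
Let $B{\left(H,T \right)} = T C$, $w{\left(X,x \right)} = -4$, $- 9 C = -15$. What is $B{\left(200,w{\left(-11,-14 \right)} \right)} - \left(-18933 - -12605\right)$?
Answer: $\frac{18964}{3} \approx 6321.3$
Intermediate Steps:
$C = \frac{5}{3}$ ($C = \left(- \frac{1}{9}\right) \left(-15\right) = \frac{5}{3} \approx 1.6667$)
$B{\left(H,T \right)} = \frac{5 T}{3}$ ($B{\left(H,T \right)} = T \frac{5}{3} = \frac{5 T}{3}$)
$B{\left(200,w{\left(-11,-14 \right)} \right)} - \left(-18933 - -12605\right) = \frac{5}{3} \left(-4\right) - \left(-18933 - -12605\right) = - \frac{20}{3} - \left(-18933 + 12605\right) = - \frac{20}{3} - -6328 = - \frac{20}{3} + 6328 = \frac{18964}{3}$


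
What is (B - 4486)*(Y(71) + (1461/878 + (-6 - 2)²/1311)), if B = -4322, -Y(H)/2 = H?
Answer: 237050691964/191843 ≈ 1.2357e+6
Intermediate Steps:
Y(H) = -2*H
(B - 4486)*(Y(71) + (1461/878 + (-6 - 2)²/1311)) = (-4322 - 4486)*(-2*71 + (1461/878 + (-6 - 2)²/1311)) = -8808*(-142 + (1461*(1/878) + (-8)²*(1/1311))) = -8808*(-142 + (1461/878 + 64*(1/1311))) = -8808*(-142 + (1461/878 + 64/1311)) = -8808*(-142 + 1971563/1151058) = -8808*(-161478673/1151058) = 237050691964/191843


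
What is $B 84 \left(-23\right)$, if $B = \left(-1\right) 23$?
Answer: $44436$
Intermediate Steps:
$B = -23$
$B 84 \left(-23\right) = \left(-23\right) 84 \left(-23\right) = \left(-1932\right) \left(-23\right) = 44436$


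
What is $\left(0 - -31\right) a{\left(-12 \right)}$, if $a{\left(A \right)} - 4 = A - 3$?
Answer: $-341$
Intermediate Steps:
$a{\left(A \right)} = 1 + A$ ($a{\left(A \right)} = 4 + \left(A - 3\right) = 4 + \left(-3 + A\right) = 1 + A$)
$\left(0 - -31\right) a{\left(-12 \right)} = \left(0 - -31\right) \left(1 - 12\right) = \left(0 + 31\right) \left(-11\right) = 31 \left(-11\right) = -341$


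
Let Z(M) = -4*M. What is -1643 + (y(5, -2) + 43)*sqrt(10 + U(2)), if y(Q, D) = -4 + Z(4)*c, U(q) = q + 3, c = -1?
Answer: -1643 + 55*sqrt(15) ≈ -1430.0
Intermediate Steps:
U(q) = 3 + q
y(Q, D) = 12 (y(Q, D) = -4 - 4*4*(-1) = -4 - 16*(-1) = -4 + 16 = 12)
-1643 + (y(5, -2) + 43)*sqrt(10 + U(2)) = -1643 + (12 + 43)*sqrt(10 + (3 + 2)) = -1643 + 55*sqrt(10 + 5) = -1643 + 55*sqrt(15)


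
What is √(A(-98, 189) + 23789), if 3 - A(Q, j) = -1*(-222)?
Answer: √23570 ≈ 153.53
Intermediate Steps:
A(Q, j) = -219 (A(Q, j) = 3 - (-1)*(-222) = 3 - 1*222 = 3 - 222 = -219)
√(A(-98, 189) + 23789) = √(-219 + 23789) = √23570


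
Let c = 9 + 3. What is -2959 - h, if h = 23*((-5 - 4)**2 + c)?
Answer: -5098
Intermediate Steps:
c = 12
h = 2139 (h = 23*((-5 - 4)**2 + 12) = 23*((-9)**2 + 12) = 23*(81 + 12) = 23*93 = 2139)
-2959 - h = -2959 - 1*2139 = -2959 - 2139 = -5098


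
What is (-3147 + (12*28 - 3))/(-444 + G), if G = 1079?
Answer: -2814/635 ≈ -4.4315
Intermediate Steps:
(-3147 + (12*28 - 3))/(-444 + G) = (-3147 + (12*28 - 3))/(-444 + 1079) = (-3147 + (336 - 3))/635 = (-3147 + 333)*(1/635) = -2814*1/635 = -2814/635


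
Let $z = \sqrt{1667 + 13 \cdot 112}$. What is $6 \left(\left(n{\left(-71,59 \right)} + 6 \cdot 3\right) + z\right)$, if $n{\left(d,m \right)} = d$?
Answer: $-318 + 18 \sqrt{347} \approx 17.303$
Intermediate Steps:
$z = 3 \sqrt{347}$ ($z = \sqrt{1667 + 1456} = \sqrt{3123} = 3 \sqrt{347} \approx 55.884$)
$6 \left(\left(n{\left(-71,59 \right)} + 6 \cdot 3\right) + z\right) = 6 \left(\left(-71 + 6 \cdot 3\right) + 3 \sqrt{347}\right) = 6 \left(\left(-71 + 18\right) + 3 \sqrt{347}\right) = 6 \left(-53 + 3 \sqrt{347}\right) = -318 + 18 \sqrt{347}$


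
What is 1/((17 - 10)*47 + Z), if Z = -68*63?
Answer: -1/3955 ≈ -0.00025284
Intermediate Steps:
Z = -4284
1/((17 - 10)*47 + Z) = 1/((17 - 10)*47 - 4284) = 1/(7*47 - 4284) = 1/(329 - 4284) = 1/(-3955) = -1/3955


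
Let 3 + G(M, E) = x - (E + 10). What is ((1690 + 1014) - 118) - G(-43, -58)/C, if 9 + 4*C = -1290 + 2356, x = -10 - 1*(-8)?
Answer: 2733230/1057 ≈ 2585.8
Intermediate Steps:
x = -2 (x = -10 + 8 = -2)
G(M, E) = -15 - E (G(M, E) = -3 + (-2 - (E + 10)) = -3 + (-2 - (10 + E)) = -3 + (-2 + (-10 - E)) = -3 + (-12 - E) = -15 - E)
C = 1057/4 (C = -9/4 + (-1290 + 2356)/4 = -9/4 + (1/4)*1066 = -9/4 + 533/2 = 1057/4 ≈ 264.25)
((1690 + 1014) - 118) - G(-43, -58)/C = ((1690 + 1014) - 118) - (-15 - 1*(-58))/1057/4 = (2704 - 118) - (-15 + 58)*4/1057 = 2586 - 43*4/1057 = 2586 - 1*172/1057 = 2586 - 172/1057 = 2733230/1057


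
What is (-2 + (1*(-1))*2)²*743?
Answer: 11888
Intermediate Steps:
(-2 + (1*(-1))*2)²*743 = (-2 - 1*2)²*743 = (-2 - 2)²*743 = (-4)²*743 = 16*743 = 11888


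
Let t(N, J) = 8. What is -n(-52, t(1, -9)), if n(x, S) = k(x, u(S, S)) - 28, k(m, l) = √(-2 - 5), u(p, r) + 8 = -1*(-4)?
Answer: 28 - I*√7 ≈ 28.0 - 2.6458*I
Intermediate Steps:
u(p, r) = -4 (u(p, r) = -8 - 1*(-4) = -8 + 4 = -4)
k(m, l) = I*√7 (k(m, l) = √(-7) = I*√7)
n(x, S) = -28 + I*√7 (n(x, S) = I*√7 - 28 = -28 + I*√7)
-n(-52, t(1, -9)) = -(-28 + I*√7) = 28 - I*√7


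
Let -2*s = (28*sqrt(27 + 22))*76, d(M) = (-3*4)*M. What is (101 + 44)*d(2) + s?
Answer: -10928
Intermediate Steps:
d(M) = -12*M
s = -7448 (s = -28*sqrt(27 + 22)*76/2 = -28*sqrt(49)*76/2 = -28*7*76/2 = -98*76 = -1/2*14896 = -7448)
(101 + 44)*d(2) + s = (101 + 44)*(-12*2) - 7448 = 145*(-24) - 7448 = -3480 - 7448 = -10928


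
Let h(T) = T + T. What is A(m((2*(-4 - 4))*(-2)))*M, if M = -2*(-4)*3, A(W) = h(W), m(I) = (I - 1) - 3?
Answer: 1344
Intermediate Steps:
h(T) = 2*T
m(I) = -4 + I (m(I) = (-1 + I) - 3 = -4 + I)
A(W) = 2*W
M = 24 (M = 8*3 = 24)
A(m((2*(-4 - 4))*(-2)))*M = (2*(-4 + (2*(-4 - 4))*(-2)))*24 = (2*(-4 + (2*(-8))*(-2)))*24 = (2*(-4 - 16*(-2)))*24 = (2*(-4 + 32))*24 = (2*28)*24 = 56*24 = 1344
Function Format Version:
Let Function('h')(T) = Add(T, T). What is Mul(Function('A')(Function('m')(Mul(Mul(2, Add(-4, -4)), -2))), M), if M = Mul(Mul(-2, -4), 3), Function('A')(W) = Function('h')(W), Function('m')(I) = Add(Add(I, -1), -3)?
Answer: 1344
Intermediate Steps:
Function('h')(T) = Mul(2, T)
Function('m')(I) = Add(-4, I) (Function('m')(I) = Add(Add(-1, I), -3) = Add(-4, I))
Function('A')(W) = Mul(2, W)
M = 24 (M = Mul(8, 3) = 24)
Mul(Function('A')(Function('m')(Mul(Mul(2, Add(-4, -4)), -2))), M) = Mul(Mul(2, Add(-4, Mul(Mul(2, Add(-4, -4)), -2))), 24) = Mul(Mul(2, Add(-4, Mul(Mul(2, -8), -2))), 24) = Mul(Mul(2, Add(-4, Mul(-16, -2))), 24) = Mul(Mul(2, Add(-4, 32)), 24) = Mul(Mul(2, 28), 24) = Mul(56, 24) = 1344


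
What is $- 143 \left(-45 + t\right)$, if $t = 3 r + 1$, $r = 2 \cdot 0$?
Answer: $6292$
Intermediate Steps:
$r = 0$
$t = 1$ ($t = 3 \cdot 0 + 1 = 0 + 1 = 1$)
$- 143 \left(-45 + t\right) = - 143 \left(-45 + 1\right) = \left(-143\right) \left(-44\right) = 6292$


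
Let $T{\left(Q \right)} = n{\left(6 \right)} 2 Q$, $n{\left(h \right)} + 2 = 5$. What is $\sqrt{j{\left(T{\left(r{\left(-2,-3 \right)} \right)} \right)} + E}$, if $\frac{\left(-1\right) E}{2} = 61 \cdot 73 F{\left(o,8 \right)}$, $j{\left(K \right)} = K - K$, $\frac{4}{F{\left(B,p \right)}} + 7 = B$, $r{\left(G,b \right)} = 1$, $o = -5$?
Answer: $\frac{\sqrt{26718}}{3} \approx 54.485$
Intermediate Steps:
$n{\left(h \right)} = 3$ ($n{\left(h \right)} = -2 + 5 = 3$)
$F{\left(B,p \right)} = \frac{4}{-7 + B}$
$T{\left(Q \right)} = 6 Q$ ($T{\left(Q \right)} = 3 \cdot 2 Q = 6 Q$)
$j{\left(K \right)} = 0$
$E = \frac{8906}{3}$ ($E = - 2 \cdot 61 \cdot 73 \frac{4}{-7 - 5} = - 2 \cdot 4453 \frac{4}{-12} = - 2 \cdot 4453 \cdot 4 \left(- \frac{1}{12}\right) = - 2 \cdot 4453 \left(- \frac{1}{3}\right) = \left(-2\right) \left(- \frac{4453}{3}\right) = \frac{8906}{3} \approx 2968.7$)
$\sqrt{j{\left(T{\left(r{\left(-2,-3 \right)} \right)} \right)} + E} = \sqrt{0 + \frac{8906}{3}} = \sqrt{\frac{8906}{3}} = \frac{\sqrt{26718}}{3}$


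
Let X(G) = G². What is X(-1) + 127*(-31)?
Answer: -3936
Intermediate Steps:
X(-1) + 127*(-31) = (-1)² + 127*(-31) = 1 - 3937 = -3936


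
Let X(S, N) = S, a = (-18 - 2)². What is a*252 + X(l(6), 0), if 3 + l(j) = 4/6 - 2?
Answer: 302387/3 ≈ 1.0080e+5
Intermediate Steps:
a = 400 (a = (-20)² = 400)
l(j) = -13/3 (l(j) = -3 + (4/6 - 2) = -3 + (4*(⅙) - 2) = -3 + (⅔ - 2) = -3 - 4/3 = -13/3)
a*252 + X(l(6), 0) = 400*252 - 13/3 = 100800 - 13/3 = 302387/3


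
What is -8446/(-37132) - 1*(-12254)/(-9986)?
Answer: -92668443/92700038 ≈ -0.99966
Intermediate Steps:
-8446/(-37132) - 1*(-12254)/(-9986) = -8446*(-1/37132) + 12254*(-1/9986) = 4223/18566 - 6127/4993 = -92668443/92700038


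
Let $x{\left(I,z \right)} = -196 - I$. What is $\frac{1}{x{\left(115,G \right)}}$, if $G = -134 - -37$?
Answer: $- \frac{1}{311} \approx -0.0032154$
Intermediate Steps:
$G = -97$ ($G = -134 + 37 = -97$)
$\frac{1}{x{\left(115,G \right)}} = \frac{1}{-196 - 115} = \frac{1}{-311} = - \frac{1}{311}$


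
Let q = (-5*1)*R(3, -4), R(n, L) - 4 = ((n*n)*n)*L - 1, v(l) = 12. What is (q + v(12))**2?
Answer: 288369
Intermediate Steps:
R(n, L) = 3 + L*n**3 (R(n, L) = 4 + (((n*n)*n)*L - 1) = 4 + ((n**2*n)*L - 1) = 4 + (n**3*L - 1) = 4 + (L*n**3 - 1) = 4 + (-1 + L*n**3) = 3 + L*n**3)
q = 525 (q = (-5*1)*(3 - 4*3**3) = -5*(3 - 4*27) = -5*(3 - 108) = -5*(-105) = 525)
(q + v(12))**2 = (525 + 12)**2 = 537**2 = 288369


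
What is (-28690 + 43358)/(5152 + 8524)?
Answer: 3667/3419 ≈ 1.0725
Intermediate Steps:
(-28690 + 43358)/(5152 + 8524) = 14668/13676 = 14668*(1/13676) = 3667/3419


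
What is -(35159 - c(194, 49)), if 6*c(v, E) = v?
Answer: -105380/3 ≈ -35127.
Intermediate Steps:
c(v, E) = v/6
-(35159 - c(194, 49)) = -(35159 - 194/6) = -(35159 - 1*97/3) = -(35159 - 97/3) = -1*105380/3 = -105380/3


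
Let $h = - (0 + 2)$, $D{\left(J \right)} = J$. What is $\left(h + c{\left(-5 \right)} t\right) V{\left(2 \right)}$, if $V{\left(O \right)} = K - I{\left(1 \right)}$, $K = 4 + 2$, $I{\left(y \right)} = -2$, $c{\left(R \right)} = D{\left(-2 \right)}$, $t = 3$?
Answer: $-64$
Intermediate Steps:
$c{\left(R \right)} = -2$
$K = 6$
$V{\left(O \right)} = 8$ ($V{\left(O \right)} = 6 - -2 = 6 + 2 = 8$)
$h = -2$ ($h = \left(-1\right) 2 = -2$)
$\left(h + c{\left(-5 \right)} t\right) V{\left(2 \right)} = \left(-2 - 6\right) 8 = \left(-8\right) 8 = -64$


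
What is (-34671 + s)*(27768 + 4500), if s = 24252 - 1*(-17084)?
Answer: 215066220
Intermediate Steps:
s = 41336 (s = 24252 + 17084 = 41336)
(-34671 + s)*(27768 + 4500) = (-34671 + 41336)*(27768 + 4500) = 6665*32268 = 215066220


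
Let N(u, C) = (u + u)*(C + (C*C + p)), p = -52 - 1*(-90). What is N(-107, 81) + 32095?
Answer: -1397425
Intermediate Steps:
p = 38 (p = -52 + 90 = 38)
N(u, C) = 2*u*(38 + C + C**2) (N(u, C) = (u + u)*(C + (C*C + 38)) = (2*u)*(C + (C**2 + 38)) = (2*u)*(C + (38 + C**2)) = (2*u)*(38 + C + C**2) = 2*u*(38 + C + C**2))
N(-107, 81) + 32095 = 2*(-107)*(38 + 81 + 81**2) + 32095 = 2*(-107)*(38 + 81 + 6561) + 32095 = 2*(-107)*6680 + 32095 = -1429520 + 32095 = -1397425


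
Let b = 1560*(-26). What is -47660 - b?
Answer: -7100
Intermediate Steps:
b = -40560
-47660 - b = -47660 - 1*(-40560) = -47660 + 40560 = -7100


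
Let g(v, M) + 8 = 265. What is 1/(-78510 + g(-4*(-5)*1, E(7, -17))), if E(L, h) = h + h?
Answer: -1/78253 ≈ -1.2779e-5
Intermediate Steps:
E(L, h) = 2*h
g(v, M) = 257 (g(v, M) = -8 + 265 = 257)
1/(-78510 + g(-4*(-5)*1, E(7, -17))) = 1/(-78510 + 257) = 1/(-78253) = -1/78253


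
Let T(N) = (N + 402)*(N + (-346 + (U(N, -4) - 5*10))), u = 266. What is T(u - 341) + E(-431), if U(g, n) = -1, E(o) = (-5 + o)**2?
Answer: 35752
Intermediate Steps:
T(N) = (-397 + N)*(402 + N) (T(N) = (N + 402)*(N + (-346 + (-1 - 5*10))) = (402 + N)*(N + (-346 + (-1 - 50))) = (402 + N)*(N + (-346 - 51)) = (402 + N)*(N - 397) = (402 + N)*(-397 + N) = (-397 + N)*(402 + N))
T(u - 341) + E(-431) = (-159594 + (266 - 341)**2 + 5*(266 - 341)) + (-5 - 431)**2 = (-159594 + (-75)**2 + 5*(-75)) + (-436)**2 = (-159594 + 5625 - 375) + 190096 = -154344 + 190096 = 35752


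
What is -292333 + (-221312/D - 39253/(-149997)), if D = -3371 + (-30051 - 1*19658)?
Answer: -290934189400972/995230095 ≈ -2.9233e+5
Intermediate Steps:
D = -53080 (D = -3371 + (-30051 - 19658) = -3371 - 49709 = -53080)
-292333 + (-221312/D - 39253/(-149997)) = -292333 + (-221312/(-53080) - 39253/(-149997)) = -292333 + (-221312*(-1/53080) - 39253*(-1/149997)) = -292333 + (27664/6635 + 39253/149997) = -292333 + 4409960663/995230095 = -290934189400972/995230095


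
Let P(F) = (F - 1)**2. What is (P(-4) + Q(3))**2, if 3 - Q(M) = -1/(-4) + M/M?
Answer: 11449/16 ≈ 715.56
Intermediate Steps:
Q(M) = 7/4 (Q(M) = 3 - (-1/(-4) + M/M) = 3 - (-1*(-1/4) + 1) = 3 - (1/4 + 1) = 3 - 1*5/4 = 3 - 5/4 = 7/4)
P(F) = (-1 + F)**2
(P(-4) + Q(3))**2 = ((-1 - 4)**2 + 7/4)**2 = ((-5)**2 + 7/4)**2 = (25 + 7/4)**2 = (107/4)**2 = 11449/16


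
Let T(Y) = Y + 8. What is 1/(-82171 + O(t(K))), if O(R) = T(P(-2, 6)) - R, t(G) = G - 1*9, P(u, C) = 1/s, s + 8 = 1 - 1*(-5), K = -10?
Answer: -2/164289 ≈ -1.2174e-5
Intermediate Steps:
s = -2 (s = -8 + (1 - 1*(-5)) = -8 + (1 + 5) = -8 + 6 = -2)
P(u, C) = -½ (P(u, C) = 1/(-2) = -½)
T(Y) = 8 + Y
t(G) = -9 + G (t(G) = G - 9 = -9 + G)
O(R) = 15/2 - R (O(R) = (8 - ½) - R = 15/2 - R)
1/(-82171 + O(t(K))) = 1/(-82171 + (15/2 - (-9 - 10))) = 1/(-82171 + (15/2 - 1*(-19))) = 1/(-82171 + (15/2 + 19)) = 1/(-82171 + 53/2) = 1/(-164289/2) = -2/164289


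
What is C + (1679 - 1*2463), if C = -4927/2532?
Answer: -1990015/2532 ≈ -785.95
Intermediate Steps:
C = -4927/2532 (C = -4927*1/2532 = -4927/2532 ≈ -1.9459)
C + (1679 - 1*2463) = -4927/2532 + (1679 - 1*2463) = -4927/2532 + (1679 - 2463) = -4927/2532 - 784 = -1990015/2532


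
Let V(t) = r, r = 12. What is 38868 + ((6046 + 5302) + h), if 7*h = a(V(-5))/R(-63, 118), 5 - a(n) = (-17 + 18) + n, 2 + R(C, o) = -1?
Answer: 1054544/21 ≈ 50216.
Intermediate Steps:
V(t) = 12
R(C, o) = -3 (R(C, o) = -2 - 1 = -3)
a(n) = 4 - n (a(n) = 5 - ((-17 + 18) + n) = 5 - (1 + n) = 5 + (-1 - n) = 4 - n)
h = 8/21 (h = ((4 - 1*12)/(-3))/7 = ((4 - 12)*(-⅓))/7 = (-8*(-⅓))/7 = (⅐)*(8/3) = 8/21 ≈ 0.38095)
38868 + ((6046 + 5302) + h) = 38868 + ((6046 + 5302) + 8/21) = 38868 + (11348 + 8/21) = 38868 + 238316/21 = 1054544/21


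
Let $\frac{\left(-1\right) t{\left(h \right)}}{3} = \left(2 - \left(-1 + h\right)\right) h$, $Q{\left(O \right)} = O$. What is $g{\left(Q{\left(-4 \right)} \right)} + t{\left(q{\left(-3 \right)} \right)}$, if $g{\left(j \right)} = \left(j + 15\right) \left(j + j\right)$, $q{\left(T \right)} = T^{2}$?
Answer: $74$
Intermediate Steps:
$t{\left(h \right)} = - 3 h \left(3 - h\right)$ ($t{\left(h \right)} = - 3 \left(2 - \left(-1 + h\right)\right) h = - 3 \left(3 - h\right) h = - 3 h \left(3 - h\right)$)
$g{\left(j \right)} = 2 j \left(15 + j\right)$ ($g{\left(j \right)} = \left(15 + j\right) 2 j = 2 j \left(15 + j\right)$)
$g{\left(Q{\left(-4 \right)} \right)} + t{\left(q{\left(-3 \right)} \right)} = 2 \left(-4\right) \left(15 - 4\right) + 3 \left(-3\right)^{2} \left(-3 + \left(-3\right)^{2}\right) = 2 \left(-4\right) 11 + 3 \cdot 9 \left(-3 + 9\right) = -88 + 3 \cdot 9 \cdot 6 = -88 + 162 = 74$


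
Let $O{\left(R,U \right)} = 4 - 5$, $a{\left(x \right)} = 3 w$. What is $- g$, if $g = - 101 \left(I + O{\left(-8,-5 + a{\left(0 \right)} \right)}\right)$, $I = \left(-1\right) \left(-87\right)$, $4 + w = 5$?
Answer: $8686$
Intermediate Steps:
$w = 1$ ($w = -4 + 5 = 1$)
$I = 87$
$a{\left(x \right)} = 3$ ($a{\left(x \right)} = 3 \cdot 1 = 3$)
$O{\left(R,U \right)} = -1$
$g = -8686$ ($g = - 101 \left(87 - 1\right) = \left(-101\right) 86 = -8686$)
$- g = \left(-1\right) \left(-8686\right) = 8686$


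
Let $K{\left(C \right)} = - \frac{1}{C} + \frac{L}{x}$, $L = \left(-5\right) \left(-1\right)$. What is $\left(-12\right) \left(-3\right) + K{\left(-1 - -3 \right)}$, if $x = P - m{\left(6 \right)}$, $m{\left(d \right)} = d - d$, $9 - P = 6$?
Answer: $\frac{223}{6} \approx 37.167$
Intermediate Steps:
$P = 3$ ($P = 9 - 6 = 3$)
$m{\left(d \right)} = 0$
$L = 5$
$x = 3$ ($x = 3 - 0 = 3 + 0 = 3$)
$K{\left(C \right)} = \frac{5}{3} - \frac{1}{C}$ ($K{\left(C \right)} = - \frac{1}{C} + \frac{5}{3} = \frac{5}{3} - \frac{1}{C}$)
$\left(-12\right) \left(-3\right) + K{\left(-1 - -3 \right)} = \left(-12\right) \left(-3\right) + \left(\frac{5}{3} - \frac{1}{-1 - -3}\right) = 36 + \left(\frac{5}{3} - \frac{1}{-1 + 3}\right) = 36 + \left(\frac{5}{3} - \frac{1}{2}\right) = 36 + \frac{7}{6} = \frac{223}{6}$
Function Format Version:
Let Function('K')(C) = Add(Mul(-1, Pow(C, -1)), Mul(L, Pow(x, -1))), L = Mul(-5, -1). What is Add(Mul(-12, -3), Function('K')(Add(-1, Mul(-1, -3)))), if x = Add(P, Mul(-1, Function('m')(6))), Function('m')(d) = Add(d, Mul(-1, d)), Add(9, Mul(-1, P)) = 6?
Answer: Rational(223, 6) ≈ 37.167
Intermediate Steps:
P = 3 (P = Add(9, Mul(-1, 6)) = Add(9, -6) = 3)
Function('m')(d) = 0
L = 5
x = 3 (x = Add(3, Mul(-1, 0)) = Add(3, 0) = 3)
Function('K')(C) = Add(Rational(5, 3), Mul(-1, Pow(C, -1))) (Function('K')(C) = Add(Mul(-1, Pow(C, -1)), Mul(5, Pow(3, -1))) = Add(Mul(-1, Pow(C, -1)), Mul(5, Rational(1, 3))) = Add(Mul(-1, Pow(C, -1)), Rational(5, 3)) = Add(Rational(5, 3), Mul(-1, Pow(C, -1))))
Add(Mul(-12, -3), Function('K')(Add(-1, Mul(-1, -3)))) = Add(Mul(-12, -3), Add(Rational(5, 3), Mul(-1, Pow(Add(-1, Mul(-1, -3)), -1)))) = Add(36, Add(Rational(5, 3), Mul(-1, Pow(Add(-1, 3), -1)))) = Add(36, Add(Rational(5, 3), Mul(-1, Pow(2, -1)))) = Add(36, Add(Rational(5, 3), Mul(-1, Rational(1, 2)))) = Add(36, Add(Rational(5, 3), Rational(-1, 2))) = Add(36, Rational(7, 6)) = Rational(223, 6)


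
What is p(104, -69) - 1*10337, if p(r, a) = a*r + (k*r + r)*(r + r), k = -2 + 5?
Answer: 69015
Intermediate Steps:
k = 3
p(r, a) = 8*r**2 + a*r (p(r, a) = a*r + (3*r + r)*(r + r) = a*r + (4*r)*(2*r) = a*r + 8*r**2 = 8*r**2 + a*r)
p(104, -69) - 1*10337 = 104*(-69 + 8*104) - 1*10337 = 104*(-69 + 832) - 10337 = 104*763 - 10337 = 79352 - 10337 = 69015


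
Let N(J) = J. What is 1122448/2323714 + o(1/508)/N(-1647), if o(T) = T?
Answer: 469561489567/972097867332 ≈ 0.48304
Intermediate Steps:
1122448/2323714 + o(1/508)/N(-1647) = 1122448/2323714 + 1/(508*(-1647)) = 1122448*(1/2323714) + (1/508)*(-1/1647) = 561224/1161857 - 1/836676 = 469561489567/972097867332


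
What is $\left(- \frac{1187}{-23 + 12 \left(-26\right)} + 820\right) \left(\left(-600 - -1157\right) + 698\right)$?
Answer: $\frac{69247637}{67} \approx 1.0335 \cdot 10^{6}$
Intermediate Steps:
$\left(- \frac{1187}{-23 + 12 \left(-26\right)} + 820\right) \left(\left(-600 - -1157\right) + 698\right) = \left(- \frac{1187}{-23 - 312} + 820\right) \left(\left(-600 + 1157\right) + 698\right) = \left(- \frac{1187}{-335} + 820\right) \left(557 + 698\right) = \left(\left(-1187\right) \left(- \frac{1}{335}\right) + 820\right) 1255 = \left(\frac{1187}{335} + 820\right) 1255 = \frac{275887}{335} \cdot 1255 = \frac{69247637}{67}$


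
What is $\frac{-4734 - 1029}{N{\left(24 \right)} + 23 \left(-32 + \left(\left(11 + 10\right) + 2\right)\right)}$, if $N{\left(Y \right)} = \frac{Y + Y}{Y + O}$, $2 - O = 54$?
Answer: $\frac{13447}{487} \approx 27.612$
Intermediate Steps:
$O = -52$ ($O = 2 - 54 = -52$)
$N{\left(Y \right)} = \frac{2 Y}{-52 + Y}$ ($N{\left(Y \right)} = \frac{Y + Y}{Y - 52} = \frac{2 Y}{-52 + Y}$)
$\frac{-4734 - 1029}{N{\left(24 \right)} + 23 \left(-32 + \left(\left(11 + 10\right) + 2\right)\right)} = \frac{-4734 - 1029}{2 \cdot 24 \frac{1}{-52 + 24} + 23 \left(-32 + \left(\left(11 + 10\right) + 2\right)\right)} = - \frac{5763}{2 \cdot 24 \frac{1}{-28} + 23 \left(-32 + \left(21 + 2\right)\right)} = - \frac{5763}{2 \cdot 24 \left(- \frac{1}{28}\right) + 23 \left(-32 + 23\right)} = - \frac{5763}{- \frac{12}{7} + 23 \left(-9\right)} = - \frac{5763}{- \frac{12}{7} - 207} = - \frac{5763}{- \frac{1461}{7}} = \left(-5763\right) \left(- \frac{7}{1461}\right) = \frac{13447}{487}$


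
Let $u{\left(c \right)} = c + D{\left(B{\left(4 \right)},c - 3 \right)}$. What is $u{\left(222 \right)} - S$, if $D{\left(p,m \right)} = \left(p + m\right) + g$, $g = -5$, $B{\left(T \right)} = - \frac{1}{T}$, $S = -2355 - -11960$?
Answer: $- \frac{36677}{4} \approx -9169.3$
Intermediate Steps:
$S = 9605$ ($S = -2355 + 11960 = 9605$)
$D{\left(p,m \right)} = -5 + m + p$ ($D{\left(p,m \right)} = \left(p + m\right) - 5 = \left(m + p\right) - 5 = -5 + m + p$)
$u{\left(c \right)} = - \frac{33}{4} + 2 c$ ($u{\left(c \right)} = c - \left(\frac{33}{4} - c\right) = c + \left(- \frac{33}{4} + c\right) = - \frac{33}{4} + 2 c$)
$u{\left(222 \right)} - S = \left(- \frac{33}{4} + 2 \cdot 222\right) - 9605 = \left(- \frac{33}{4} + 444\right) - 9605 = \frac{1743}{4} - 9605 = - \frac{36677}{4}$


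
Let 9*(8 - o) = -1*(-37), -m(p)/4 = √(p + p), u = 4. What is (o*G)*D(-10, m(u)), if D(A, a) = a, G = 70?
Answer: -19600*√2/9 ≈ -3079.8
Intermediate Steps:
m(p) = -4*√2*√p (m(p) = -4*√(p + p) = -4*√2*√p)
o = 35/9 (o = 8 - (-1)*(-37)/9 = 8 - ⅑*37 = 8 - 37/9 = 35/9 ≈ 3.8889)
(o*G)*D(-10, m(u)) = ((35/9)*70)*(-4*√2*√4) = 2450*(-4*√2*2)/9 = 2450*(-8*√2)/9 = -19600*√2/9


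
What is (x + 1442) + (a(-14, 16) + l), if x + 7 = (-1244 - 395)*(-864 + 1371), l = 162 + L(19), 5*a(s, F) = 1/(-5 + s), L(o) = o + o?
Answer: -78787111/95 ≈ -8.2934e+5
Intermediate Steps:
L(o) = 2*o
a(s, F) = 1/(5*(-5 + s))
l = 200 (l = 162 + 2*19 = 162 + 38 = 200)
x = -830980 (x = -7 + (-1244 - 395)*(-864 + 1371) = -7 - 1639*507 = -7 - 830973 = -830980)
(x + 1442) + (a(-14, 16) + l) = (-830980 + 1442) + (1/(5*(-5 - 14)) + 200) = -829538 + ((⅕)/(-19) + 200) = -829538 + ((⅕)*(-1/19) + 200) = -829538 + (-1/95 + 200) = -829538 + 18999/95 = -78787111/95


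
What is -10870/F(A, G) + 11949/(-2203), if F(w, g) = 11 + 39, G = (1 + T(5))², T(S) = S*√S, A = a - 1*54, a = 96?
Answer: -2454406/11015 ≈ -222.82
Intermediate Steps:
A = 42 (A = 96 - 1*54 = 96 - 54 = 42)
T(S) = S^(3/2)
G = (1 + 5*√5)² (G = (1 + 5^(3/2))² = (1 + 5*√5)² ≈ 148.36)
F(w, g) = 50
-10870/F(A, G) + 11949/(-2203) = -10870/50 + 11949/(-2203) = -10870*1/50 + 11949*(-1/2203) = -1087/5 - 11949/2203 = -2454406/11015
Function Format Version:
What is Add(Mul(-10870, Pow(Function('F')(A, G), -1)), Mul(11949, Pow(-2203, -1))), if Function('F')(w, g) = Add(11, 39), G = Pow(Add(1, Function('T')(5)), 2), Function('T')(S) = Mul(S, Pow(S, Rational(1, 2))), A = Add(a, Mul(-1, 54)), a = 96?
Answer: Rational(-2454406, 11015) ≈ -222.82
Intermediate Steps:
A = 42 (A = Add(96, Mul(-1, 54)) = Add(96, -54) = 42)
Function('T')(S) = Pow(S, Rational(3, 2))
G = Pow(Add(1, Mul(5, Pow(5, Rational(1, 2)))), 2) (G = Pow(Add(1, Pow(5, Rational(3, 2))), 2) = Pow(Add(1, Mul(5, Pow(5, Rational(1, 2)))), 2) ≈ 148.36)
Function('F')(w, g) = 50
Add(Mul(-10870, Pow(Function('F')(A, G), -1)), Mul(11949, Pow(-2203, -1))) = Add(Mul(-10870, Pow(50, -1)), Mul(11949, Pow(-2203, -1))) = Add(Mul(-10870, Rational(1, 50)), Mul(11949, Rational(-1, 2203))) = Add(Rational(-1087, 5), Rational(-11949, 2203)) = Rational(-2454406, 11015)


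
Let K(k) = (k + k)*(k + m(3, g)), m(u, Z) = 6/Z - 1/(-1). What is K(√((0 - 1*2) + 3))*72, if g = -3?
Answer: 0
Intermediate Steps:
m(u, Z) = 1 + 6/Z (m(u, Z) = 6/Z - 1*(-1) = 6/Z + 1 = 1 + 6/Z)
K(k) = 2*k*(-1 + k) (K(k) = (k + k)*(k + (6 - 3)/(-3)) = (2*k)*(k - ⅓*3) = (2*k)*(k - 1) = (2*k)*(-1 + k) = 2*k*(-1 + k))
K(√((0 - 1*2) + 3))*72 = (2*√((0 - 1*2) + 3)*(-1 + √((0 - 1*2) + 3)))*72 = (2*√((0 - 2) + 3)*(-1 + √((0 - 2) + 3)))*72 = (2*√(-2 + 3)*(-1 + √(-2 + 3)))*72 = (2*√1*(-1 + √1))*72 = (2*1*(-1 + 1))*72 = (2*1*0)*72 = 0*72 = 0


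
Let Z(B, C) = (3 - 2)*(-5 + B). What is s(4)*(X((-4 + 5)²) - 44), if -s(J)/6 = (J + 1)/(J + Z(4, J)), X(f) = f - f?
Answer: 440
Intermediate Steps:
Z(B, C) = -5 + B (Z(B, C) = 1*(-5 + B) = -5 + B)
X(f) = 0
s(J) = -6*(1 + J)/(-1 + J) (s(J) = -6*(J + 1)/(J + (-5 + 4)) = -6*(1 + J)/(J - 1) = -6*(1 + J)/(-1 + J))
s(4)*(X((-4 + 5)²) - 44) = (6*(-1 - 1*4)/(-1 + 4))*(0 - 44) = (6*(-1 - 4)/3)*(-44) = (6*(⅓)*(-5))*(-44) = -10*(-44) = 440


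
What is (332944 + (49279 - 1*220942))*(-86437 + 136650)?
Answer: 8098402853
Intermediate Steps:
(332944 + (49279 - 1*220942))*(-86437 + 136650) = (332944 + (49279 - 220942))*50213 = (332944 - 171663)*50213 = 161281*50213 = 8098402853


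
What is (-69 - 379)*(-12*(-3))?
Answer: -16128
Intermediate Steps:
(-69 - 379)*(-12*(-3)) = -448*36 = -16128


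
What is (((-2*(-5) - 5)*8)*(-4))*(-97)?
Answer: 15520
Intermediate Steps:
(((-2*(-5) - 5)*8)*(-4))*(-97) = (((10 - 5)*8)*(-4))*(-97) = ((5*8)*(-4))*(-97) = (40*(-4))*(-97) = -160*(-97) = 15520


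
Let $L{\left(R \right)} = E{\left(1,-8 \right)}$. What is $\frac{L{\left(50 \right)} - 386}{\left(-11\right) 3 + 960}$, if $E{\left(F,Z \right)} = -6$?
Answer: $- \frac{392}{927} \approx -0.42287$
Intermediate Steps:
$L{\left(R \right)} = -6$
$\frac{L{\left(50 \right)} - 386}{\left(-11\right) 3 + 960} = \frac{-6 - 386}{\left(-11\right) 3 + 960} = - \frac{392}{-33 + 960} = - \frac{392}{927}$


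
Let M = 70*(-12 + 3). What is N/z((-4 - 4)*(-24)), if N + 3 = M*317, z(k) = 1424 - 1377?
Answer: -199713/47 ≈ -4249.2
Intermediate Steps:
M = -630 (M = 70*(-9) = -630)
z(k) = 47
N = -199713 (N = -3 - 630*317 = -3 - 199710 = -199713)
N/z((-4 - 4)*(-24)) = -199713/47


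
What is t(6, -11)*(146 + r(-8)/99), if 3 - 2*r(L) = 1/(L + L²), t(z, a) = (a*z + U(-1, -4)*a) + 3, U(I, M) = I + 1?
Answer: -1619015/176 ≈ -9199.0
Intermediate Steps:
U(I, M) = 1 + I
t(z, a) = 3 + a*z (t(z, a) = (a*z + (1 - 1)*a) + 3 = (a*z + 0*a) + 3 = (a*z + 0) + 3 = a*z + 3 = 3 + a*z)
r(L) = 3/2 - 1/(2*(L + L²))
t(6, -11)*(146 + r(-8)/99) = (3 - 11*6)*(146 + ((½)*(-1 + 3*(-8) + 3*(-8)²)/(-8*(1 - 8)))/99) = (3 - 66)*(146 + ((½)*(-⅛)*(-1 - 24 + 3*64)/(-7))*(1/99)) = -63*(146 + ((½)*(-⅛)*(-⅐)*(-1 - 24 + 192))*(1/99)) = -63*(146 + ((½)*(-⅛)*(-⅐)*167)*(1/99)) = -63*(146 + (167/112)*(1/99)) = -63*(146 + 167/11088) = -63*1619015/11088 = -1619015/176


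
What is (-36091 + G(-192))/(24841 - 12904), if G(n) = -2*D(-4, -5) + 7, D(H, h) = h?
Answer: -36074/11937 ≈ -3.0220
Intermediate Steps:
G(n) = 17 (G(n) = -2*(-5) + 7 = 10 + 7 = 17)
(-36091 + G(-192))/(24841 - 12904) = (-36091 + 17)/(24841 - 12904) = -36074/11937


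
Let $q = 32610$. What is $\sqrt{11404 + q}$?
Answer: $\sqrt{44014} \approx 209.8$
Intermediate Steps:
$\sqrt{11404 + q} = \sqrt{11404 + 32610} = \sqrt{44014}$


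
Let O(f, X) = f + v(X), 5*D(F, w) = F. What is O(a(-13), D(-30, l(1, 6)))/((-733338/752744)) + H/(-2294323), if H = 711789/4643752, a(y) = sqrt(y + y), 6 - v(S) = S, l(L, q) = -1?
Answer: -16039871234246176195/1302196477972748808 - 376372*I*sqrt(26)/366669 ≈ -12.318 - 5.234*I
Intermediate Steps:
D(F, w) = F/5
v(S) = 6 - S
a(y) = sqrt(2)*sqrt(y) (a(y) = sqrt(2*y) = sqrt(2)*sqrt(y))
H = 711789/4643752 (H = 711789*(1/4643752) = 711789/4643752 ≈ 0.15328)
O(f, X) = 6 + f - X (O(f, X) = f + (6 - X) = 6 + f - X)
O(a(-13), D(-30, l(1, 6)))/((-733338/752744)) + H/(-2294323) = (6 + sqrt(2)*sqrt(-13) - (-30)/5)/((-733338/752744)) + (711789/4643752)/(-2294323) = (6 + sqrt(2)*(I*sqrt(13)) - 1*(-6))/((-733338*1/752744)) + (711789/4643752)*(-1/2294323) = (6 + I*sqrt(26) + 6)/(-366669/376372) - 711789/10654267019896 = (12 + I*sqrt(26))*(-376372/366669) - 711789/10654267019896 = (-1505488/122223 - 376372*I*sqrt(26)/366669) - 711789/10654267019896 = -16039871234246176195/1302196477972748808 - 376372*I*sqrt(26)/366669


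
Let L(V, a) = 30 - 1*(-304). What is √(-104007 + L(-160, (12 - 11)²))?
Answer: I*√103673 ≈ 321.98*I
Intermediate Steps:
L(V, a) = 334 (L(V, a) = 30 + 304 = 334)
√(-104007 + L(-160, (12 - 11)²)) = √(-104007 + 334) = √(-103673) = I*√103673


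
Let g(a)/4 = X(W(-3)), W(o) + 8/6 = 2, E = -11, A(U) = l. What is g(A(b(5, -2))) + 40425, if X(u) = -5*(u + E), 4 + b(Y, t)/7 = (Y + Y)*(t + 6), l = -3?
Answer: 121895/3 ≈ 40632.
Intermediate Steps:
b(Y, t) = -28 + 14*Y*(6 + t) (b(Y, t) = -28 + 7*((Y + Y)*(t + 6)) = -28 + 7*((2*Y)*(6 + t)) = -28 + 7*(2*Y*(6 + t)) = -28 + 14*Y*(6 + t))
A(U) = -3
W(o) = 2/3 (W(o) = -4/3 + 2 = 2/3)
X(u) = 55 - 5*u (X(u) = -5*(u - 11) = -5*(-11 + u) = 55 - 5*u)
g(a) = 620/3 (g(a) = 4*(55 - 5*2/3) = 4*(55 - 10/3) = 4*(155/3) = 620/3)
g(A(b(5, -2))) + 40425 = 620/3 + 40425 = 121895/3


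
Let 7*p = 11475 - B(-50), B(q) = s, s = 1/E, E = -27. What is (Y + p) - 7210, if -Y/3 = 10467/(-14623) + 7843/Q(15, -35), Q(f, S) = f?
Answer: -14089506448/1974105 ≈ -7137.2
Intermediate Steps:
s = -1/27 (s = 1/(-27) = -1/27 ≈ -0.037037)
B(q) = -1/27
p = 309826/189 (p = (11475 - 1*(-1/27))/7 = (11475 + 1/27)/7 = (⅐)*(309826/27) = 309826/189 ≈ 1639.3)
Y = -114531184/73115 (Y = -3*(10467/(-14623) + 7843/15) = -3*(10467*(-1/14623) + 7843*(1/15)) = -3*(-10467/14623 + 7843/15) = -3*114531184/219345 = -114531184/73115 ≈ -1566.5)
(Y + p) - 7210 = (-114531184/73115 + 309826/189) - 7210 = 143790602/1974105 - 7210 = -14089506448/1974105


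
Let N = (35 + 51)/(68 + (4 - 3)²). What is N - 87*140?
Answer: -840334/69 ≈ -12179.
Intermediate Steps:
N = 86/69 (N = 86/(68 + 1²) = 86/(68 + 1) = 86/69 ≈ 1.2464)
N - 87*140 = 86/69 - 87*140 = 86/69 - 12180 = -840334/69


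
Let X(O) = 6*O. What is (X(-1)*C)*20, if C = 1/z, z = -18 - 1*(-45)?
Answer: -40/9 ≈ -4.4444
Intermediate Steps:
z = 27 (z = -18 + 45 = 27)
C = 1/27 ≈ 0.037037
(X(-1)*C)*20 = ((6*(-1))*(1/27))*20 = -6*1/27*20 = -2/9*20 = -40/9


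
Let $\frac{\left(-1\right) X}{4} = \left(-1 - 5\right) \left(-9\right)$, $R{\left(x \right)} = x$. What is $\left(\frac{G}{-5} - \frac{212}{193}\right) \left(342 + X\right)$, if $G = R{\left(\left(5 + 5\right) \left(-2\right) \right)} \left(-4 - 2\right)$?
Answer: $- \frac{610344}{193} \approx -3162.4$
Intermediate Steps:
$G = 120$ ($G = \left(5 + 5\right) \left(-2\right) \left(-4 - 2\right) = 10 \left(-2\right) \left(-6\right) = \left(-20\right) \left(-6\right) = 120$)
$X = -216$ ($X = - 4 \left(-1 - 5\right) \left(-9\right) = - 4 \left(\left(-6\right) \left(-9\right)\right) = \left(-4\right) 54 = -216$)
$\left(\frac{G}{-5} - \frac{212}{193}\right) \left(342 + X\right) = \left(\frac{120}{-5} - \frac{212}{193}\right) \left(342 - 216\right) = \left(120 \left(- \frac{1}{5}\right) - \frac{212}{193}\right) 126 = \left(-24 - \frac{212}{193}\right) 126 = \left(- \frac{4844}{193}\right) 126 = - \frac{610344}{193}$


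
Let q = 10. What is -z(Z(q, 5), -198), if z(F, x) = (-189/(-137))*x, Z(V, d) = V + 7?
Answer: 37422/137 ≈ 273.15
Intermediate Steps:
Z(V, d) = 7 + V
z(F, x) = 189*x/137 (z(F, x) = (-189*(-1/137))*x = 189*x/137)
-z(Z(q, 5), -198) = -189*(-198)/137 = -1*(-37422/137) = 37422/137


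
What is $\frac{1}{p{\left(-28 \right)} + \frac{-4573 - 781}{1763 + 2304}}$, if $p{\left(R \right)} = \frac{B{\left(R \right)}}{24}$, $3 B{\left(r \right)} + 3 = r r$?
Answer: $\frac{292824}{2790839} \approx 0.10492$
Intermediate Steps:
$B{\left(r \right)} = -1 + \frac{r^{2}}{3}$ ($B{\left(r \right)} = -1 + \frac{r r}{3} = -1 + \frac{r^{2}}{3}$)
$p{\left(R \right)} = - \frac{1}{24} + \frac{R^{2}}{72}$ ($p{\left(R \right)} = \frac{-1 + \frac{R^{2}}{3}}{24} = \left(-1 + \frac{R^{2}}{3}\right) \frac{1}{24} = - \frac{1}{24} + \frac{R^{2}}{72}$)
$\frac{1}{p{\left(-28 \right)} + \frac{-4573 - 781}{1763 + 2304}} = \frac{1}{\left(- \frac{1}{24} + \frac{\left(-28\right)^{2}}{72}\right) + \frac{-4573 - 781}{1763 + 2304}} = \frac{1}{\left(- \frac{1}{24} + \frac{1}{72} \cdot 784\right) - \frac{5354}{4067}} = \frac{1}{\left(- \frac{1}{24} + \frac{98}{9}\right) - \frac{5354}{4067}} = \frac{1}{\frac{781}{72} - \frac{5354}{4067}} = \frac{1}{\frac{2790839}{292824}} = \frac{292824}{2790839}$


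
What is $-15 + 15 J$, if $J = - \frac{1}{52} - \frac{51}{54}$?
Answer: $- \frac{4595}{156} \approx -29.455$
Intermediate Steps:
$J = - \frac{451}{468}$ ($J = \left(-1\right) \frac{1}{52} - \frac{17}{18} = - \frac{1}{52} - \frac{17}{18} = - \frac{451}{468} \approx -0.96368$)
$-15 + 15 J = -15 + 15 \left(- \frac{451}{468}\right) = -15 - \frac{2255}{156} = - \frac{4595}{156}$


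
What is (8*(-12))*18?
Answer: -1728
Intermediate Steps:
(8*(-12))*18 = -96*18 = -1728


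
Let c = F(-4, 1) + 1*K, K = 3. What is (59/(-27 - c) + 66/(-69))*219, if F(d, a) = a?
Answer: -446541/713 ≈ -626.29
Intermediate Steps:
c = 4 (c = 1 + 1*3 = 1 + 3 = 4)
(59/(-27 - c) + 66/(-69))*219 = (59/(-27 - 1*4) + 66/(-69))*219 = (59/(-27 - 4) + 66*(-1/69))*219 = (59/(-31) - 22/23)*219 = (59*(-1/31) - 22/23)*219 = (-59/31 - 22/23)*219 = -2039/713*219 = -446541/713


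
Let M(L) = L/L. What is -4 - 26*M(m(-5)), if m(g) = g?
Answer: -30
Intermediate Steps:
M(L) = 1
-4 - 26*M(m(-5)) = -4 - 26*1 = -4 - 26 = -30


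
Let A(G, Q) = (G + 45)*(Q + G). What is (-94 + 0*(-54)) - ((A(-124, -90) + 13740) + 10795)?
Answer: -41535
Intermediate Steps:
A(G, Q) = (45 + G)*(G + Q)
(-94 + 0*(-54)) - ((A(-124, -90) + 13740) + 10795) = (-94 + 0*(-54)) - ((((-124)² + 45*(-124) + 45*(-90) - 124*(-90)) + 13740) + 10795) = (-94 + 0) - (((15376 - 5580 - 4050 + 11160) + 13740) + 10795) = -94 - ((16906 + 13740) + 10795) = -94 - (30646 + 10795) = -94 - 1*41441 = -94 - 41441 = -41535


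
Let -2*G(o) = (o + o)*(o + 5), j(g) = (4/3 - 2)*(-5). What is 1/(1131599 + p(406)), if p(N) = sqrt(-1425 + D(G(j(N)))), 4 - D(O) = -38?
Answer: 1131599/1280516298184 - I*sqrt(1383)/1280516298184 ≈ 8.8371e-7 - 2.9042e-11*I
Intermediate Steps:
j(g) = 10/3 (j(g) = (4*(1/3) - 2)*(-5) = (4/3 - 2)*(-5) = -2/3*(-5) = 10/3)
G(o) = -o*(5 + o) (G(o) = -(o + o)*(o + 5)/2 = -2*o*(5 + o)/2 = -o*(5 + o))
D(O) = 42 (D(O) = 4 - 1*(-38) = 4 + 38 = 42)
p(N) = I*sqrt(1383) (p(N) = sqrt(-1425 + 42) = sqrt(-1383) = I*sqrt(1383))
1/(1131599 + p(406)) = 1/(1131599 + I*sqrt(1383))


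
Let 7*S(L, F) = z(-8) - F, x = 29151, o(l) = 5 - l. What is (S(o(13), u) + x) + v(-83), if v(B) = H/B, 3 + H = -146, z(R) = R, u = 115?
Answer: 16927565/581 ≈ 29135.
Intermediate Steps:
H = -149 (H = -3 - 146 = -149)
S(L, F) = -8/7 - F/7 (S(L, F) = (-8 - F)/7 = -8/7 - F/7)
v(B) = -149/B
(S(o(13), u) + x) + v(-83) = ((-8/7 - 1/7*115) + 29151) - 149/(-83) = ((-8/7 - 115/7) + 29151) - 149*(-1/83) = (-123/7 + 29151) + 149/83 = 203934/7 + 149/83 = 16927565/581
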